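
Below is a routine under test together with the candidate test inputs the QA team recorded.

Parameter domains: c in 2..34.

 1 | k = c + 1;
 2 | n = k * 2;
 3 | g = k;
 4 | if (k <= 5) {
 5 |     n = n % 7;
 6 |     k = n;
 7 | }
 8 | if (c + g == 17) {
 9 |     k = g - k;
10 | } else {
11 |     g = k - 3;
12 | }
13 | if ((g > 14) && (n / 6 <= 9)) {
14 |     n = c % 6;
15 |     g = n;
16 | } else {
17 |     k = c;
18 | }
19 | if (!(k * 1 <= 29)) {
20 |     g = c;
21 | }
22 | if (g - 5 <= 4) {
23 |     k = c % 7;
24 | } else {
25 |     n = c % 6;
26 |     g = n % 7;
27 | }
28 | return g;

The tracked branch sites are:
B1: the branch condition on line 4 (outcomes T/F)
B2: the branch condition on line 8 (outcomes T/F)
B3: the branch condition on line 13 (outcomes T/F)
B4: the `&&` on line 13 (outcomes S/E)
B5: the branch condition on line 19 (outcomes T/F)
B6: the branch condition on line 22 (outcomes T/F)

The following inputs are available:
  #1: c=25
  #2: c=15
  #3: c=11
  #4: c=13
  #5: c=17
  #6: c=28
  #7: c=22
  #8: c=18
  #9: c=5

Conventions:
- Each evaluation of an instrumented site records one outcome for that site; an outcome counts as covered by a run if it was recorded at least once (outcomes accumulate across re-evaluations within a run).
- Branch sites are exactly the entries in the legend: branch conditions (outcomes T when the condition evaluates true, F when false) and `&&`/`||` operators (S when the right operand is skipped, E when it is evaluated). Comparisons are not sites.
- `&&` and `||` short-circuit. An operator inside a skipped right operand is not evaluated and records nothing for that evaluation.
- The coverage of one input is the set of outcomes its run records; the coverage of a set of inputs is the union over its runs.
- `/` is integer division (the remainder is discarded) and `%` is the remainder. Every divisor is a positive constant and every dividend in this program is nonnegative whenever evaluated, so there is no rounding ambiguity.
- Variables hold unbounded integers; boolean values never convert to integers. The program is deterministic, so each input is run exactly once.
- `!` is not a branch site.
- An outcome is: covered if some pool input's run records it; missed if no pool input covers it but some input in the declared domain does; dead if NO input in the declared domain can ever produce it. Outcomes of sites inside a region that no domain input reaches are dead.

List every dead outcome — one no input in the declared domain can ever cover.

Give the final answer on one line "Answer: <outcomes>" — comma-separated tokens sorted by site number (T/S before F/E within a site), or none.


running all 33 domain inputs and tallying outcomes:
  reachable outcomes have witnesses, e.g. B1=T (e.g. c=2), B1=F (e.g. c=5), B2=T (e.g. c=8), B2=F (e.g. c=2)
Answer: none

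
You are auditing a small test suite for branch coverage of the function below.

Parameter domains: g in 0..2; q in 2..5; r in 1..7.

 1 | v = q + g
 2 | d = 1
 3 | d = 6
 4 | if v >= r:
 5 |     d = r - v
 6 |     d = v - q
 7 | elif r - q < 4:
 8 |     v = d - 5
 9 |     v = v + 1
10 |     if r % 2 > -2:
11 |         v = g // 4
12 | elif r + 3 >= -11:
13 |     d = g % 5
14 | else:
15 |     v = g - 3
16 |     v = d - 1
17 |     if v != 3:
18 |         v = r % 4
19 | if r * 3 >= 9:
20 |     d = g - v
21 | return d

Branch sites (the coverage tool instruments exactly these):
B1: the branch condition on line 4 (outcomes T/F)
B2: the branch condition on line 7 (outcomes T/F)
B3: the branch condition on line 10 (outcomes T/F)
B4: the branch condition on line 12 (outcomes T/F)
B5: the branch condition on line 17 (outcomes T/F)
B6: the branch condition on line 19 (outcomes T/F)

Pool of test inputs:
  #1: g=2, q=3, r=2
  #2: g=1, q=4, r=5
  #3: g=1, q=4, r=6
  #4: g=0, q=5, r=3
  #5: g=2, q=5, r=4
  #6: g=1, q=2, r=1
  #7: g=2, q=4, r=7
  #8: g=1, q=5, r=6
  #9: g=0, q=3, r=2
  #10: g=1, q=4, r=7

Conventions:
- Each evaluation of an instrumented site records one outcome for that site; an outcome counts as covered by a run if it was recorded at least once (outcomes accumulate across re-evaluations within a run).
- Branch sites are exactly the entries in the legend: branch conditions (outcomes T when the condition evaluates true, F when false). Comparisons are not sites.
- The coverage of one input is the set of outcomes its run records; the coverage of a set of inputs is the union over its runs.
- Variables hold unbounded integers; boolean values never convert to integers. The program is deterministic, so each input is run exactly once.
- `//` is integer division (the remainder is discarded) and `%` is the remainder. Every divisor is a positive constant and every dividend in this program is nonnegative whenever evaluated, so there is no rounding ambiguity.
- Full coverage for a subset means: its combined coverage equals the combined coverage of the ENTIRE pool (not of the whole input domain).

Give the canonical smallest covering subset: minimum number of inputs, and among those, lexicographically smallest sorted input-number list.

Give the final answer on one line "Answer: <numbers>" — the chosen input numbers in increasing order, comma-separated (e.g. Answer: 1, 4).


input #1 (g=2, q=3, r=2): events B1->T, B6->F; covers B1=T, B6=F
input #2 (g=1, q=4, r=5): events B1->T, B6->T; covers B1=T, B6=T
input #3 (g=1, q=4, r=6): events B1->F, B2->T, B3->T, B6->T; covers B1=F, B2=T, B3=T, B6=T
input #4 (g=0, q=5, r=3): events B1->T, B6->T; covers B1=T, B6=T
input #5 (g=2, q=5, r=4): events B1->T, B6->T; covers B1=T, B6=T
input #6 (g=1, q=2, r=1): events B1->T, B6->F; covers B1=T, B6=F
input #7 (g=2, q=4, r=7): events B1->F, B2->T, B3->T, B6->T; covers B1=F, B2=T, B3=T, B6=T
input #8 (g=1, q=5, r=6): events B1->T, B6->T; covers B1=T, B6=T
input #9 (g=0, q=3, r=2): events B1->T, B6->F; covers B1=T, B6=F
input #10 (g=1, q=4, r=7): events B1->F, B2->T, B3->T, B6->T; covers B1=F, B2=T, B3=T, B6=T
the full pool covers 6 outcomes: B1=T, B1=F, B2=T, B3=T, B6=T, B6=F
no size-1 subset reaches all 6 outcomes (best union: 4/6)
size 2: inputs {1, 3} cover all 6 outcomes, and no lexicographically smaller subset of this size does
Answer: 1, 3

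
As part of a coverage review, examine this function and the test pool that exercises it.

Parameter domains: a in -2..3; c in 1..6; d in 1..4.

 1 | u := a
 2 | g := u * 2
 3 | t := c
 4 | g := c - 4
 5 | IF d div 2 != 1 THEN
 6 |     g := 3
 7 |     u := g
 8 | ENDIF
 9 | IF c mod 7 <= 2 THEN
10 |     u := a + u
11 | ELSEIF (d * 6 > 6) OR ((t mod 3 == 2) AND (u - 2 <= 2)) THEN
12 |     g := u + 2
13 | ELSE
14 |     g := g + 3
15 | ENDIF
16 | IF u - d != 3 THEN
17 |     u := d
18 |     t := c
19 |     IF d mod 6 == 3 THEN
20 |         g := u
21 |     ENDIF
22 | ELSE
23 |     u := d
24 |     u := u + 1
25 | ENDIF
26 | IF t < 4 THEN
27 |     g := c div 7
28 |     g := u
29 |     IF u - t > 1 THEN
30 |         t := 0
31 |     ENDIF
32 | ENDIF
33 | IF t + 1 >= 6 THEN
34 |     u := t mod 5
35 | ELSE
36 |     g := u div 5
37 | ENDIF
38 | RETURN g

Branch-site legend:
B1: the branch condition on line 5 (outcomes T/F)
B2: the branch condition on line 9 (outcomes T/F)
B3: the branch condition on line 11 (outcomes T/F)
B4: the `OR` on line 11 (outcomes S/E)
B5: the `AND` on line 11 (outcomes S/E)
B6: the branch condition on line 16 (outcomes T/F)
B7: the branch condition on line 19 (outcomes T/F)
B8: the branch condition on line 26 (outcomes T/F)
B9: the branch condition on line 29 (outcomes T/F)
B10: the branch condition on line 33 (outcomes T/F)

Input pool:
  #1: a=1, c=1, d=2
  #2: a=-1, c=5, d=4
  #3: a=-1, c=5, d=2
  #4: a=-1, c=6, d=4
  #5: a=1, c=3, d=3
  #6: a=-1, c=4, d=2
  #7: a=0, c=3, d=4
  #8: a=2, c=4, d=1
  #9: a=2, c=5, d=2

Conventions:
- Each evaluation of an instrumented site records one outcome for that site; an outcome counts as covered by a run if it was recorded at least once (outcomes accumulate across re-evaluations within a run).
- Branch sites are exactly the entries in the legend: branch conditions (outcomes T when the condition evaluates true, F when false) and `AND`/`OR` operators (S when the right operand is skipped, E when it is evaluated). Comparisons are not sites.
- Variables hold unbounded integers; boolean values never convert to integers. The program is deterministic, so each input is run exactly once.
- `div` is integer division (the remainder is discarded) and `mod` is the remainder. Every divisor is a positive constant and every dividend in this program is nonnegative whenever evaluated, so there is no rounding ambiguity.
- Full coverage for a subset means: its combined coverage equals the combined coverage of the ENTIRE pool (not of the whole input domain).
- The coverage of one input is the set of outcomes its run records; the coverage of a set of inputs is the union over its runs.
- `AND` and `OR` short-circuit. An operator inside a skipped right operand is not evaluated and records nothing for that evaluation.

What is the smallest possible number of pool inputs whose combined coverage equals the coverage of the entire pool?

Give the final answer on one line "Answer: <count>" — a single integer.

input #1 (a=1, c=1, d=2): events B1->F, B2->T, B6->T, B7->F, B8->T, B9->F, B10->F; covers B1=F, B2=T, B6=T, B7=F, B8=T, B9=F, B10=F
input #2 (a=-1, c=5, d=4): events B1->T, B2->F, B4->S, B3->T, B6->T, B7->F, B8->F, B10->T; covers B1=T, B2=F, B3=T, B4=S, B6=T, B7=F, B8=F, B10=T
input #3 (a=-1, c=5, d=2): events B1->F, B2->F, B4->S, B3->T, B6->T, B7->F, B8->F, B10->T; covers B1=F, B2=F, B3=T, B4=S, B6=T, B7=F, B8=F, B10=T
input #4 (a=-1, c=6, d=4): events B1->T, B2->F, B4->S, B3->T, B6->T, B7->F, B8->F, B10->T; covers B1=T, B2=F, B3=T, B4=S, B6=T, B7=F, B8=F, B10=T
input #5 (a=1, c=3, d=3): events B1->F, B2->F, B4->S, B3->T, B6->T, B7->T, B8->T, B9->F, B10->F; covers B1=F, B2=F, B3=T, B4=S, B6=T, B7=T, B8=T, B9=F, B10=F
input #6 (a=-1, c=4, d=2): events B1->F, B2->F, B4->S, B3->T, B6->T, B7->F, B8->F, B10->F; covers B1=F, B2=F, B3=T, B4=S, B6=T, B7=F, B8=F, B10=F
input #7 (a=0, c=3, d=4): events B1->T, B2->F, B4->S, B3->T, B6->T, B7->F, B8->T, B9->F, B10->F; covers B1=T, B2=F, B3=T, B4=S, B6=T, B7=F, B8=T, B9=F, B10=F
input #8 (a=2, c=4, d=1): events B1->T, B2->F, B4->E, B5->S, B3->F, B6->T, B7->F, B8->F, B10->F; covers B1=T, B2=F, B3=F, B4=E, B5=S, B6=T, B7=F, B8=F, B10=F
input #9 (a=2, c=5, d=2): events B1->F, B2->F, B4->S, B3->T, B6->T, B7->F, B8->F, B10->T; covers B1=F, B2=F, B3=T, B4=S, B6=T, B7=F, B8=F, B10=T
pool-wide coverage (17 outcomes): B1=T, B1=F, B2=T, B2=F, B3=T, B3=F, B4=S, B4=E, B5=S, B6=T, B7=T, B7=F, B8=T, B8=F, B9=F, B10=T, B10=F
checked all size-1 subsets: none covers 17 outcomes (max 9/17)
checked all size-2 subsets: none covers 17 outcomes (max 15/17)
checked all size-3 subsets: none covers 17 outcomes (max 16/17)
the canonical winner is {1, 2, 5, 8}: size 4, full 17-outcome coverage, earliest index list among size-4 covers

Answer: 4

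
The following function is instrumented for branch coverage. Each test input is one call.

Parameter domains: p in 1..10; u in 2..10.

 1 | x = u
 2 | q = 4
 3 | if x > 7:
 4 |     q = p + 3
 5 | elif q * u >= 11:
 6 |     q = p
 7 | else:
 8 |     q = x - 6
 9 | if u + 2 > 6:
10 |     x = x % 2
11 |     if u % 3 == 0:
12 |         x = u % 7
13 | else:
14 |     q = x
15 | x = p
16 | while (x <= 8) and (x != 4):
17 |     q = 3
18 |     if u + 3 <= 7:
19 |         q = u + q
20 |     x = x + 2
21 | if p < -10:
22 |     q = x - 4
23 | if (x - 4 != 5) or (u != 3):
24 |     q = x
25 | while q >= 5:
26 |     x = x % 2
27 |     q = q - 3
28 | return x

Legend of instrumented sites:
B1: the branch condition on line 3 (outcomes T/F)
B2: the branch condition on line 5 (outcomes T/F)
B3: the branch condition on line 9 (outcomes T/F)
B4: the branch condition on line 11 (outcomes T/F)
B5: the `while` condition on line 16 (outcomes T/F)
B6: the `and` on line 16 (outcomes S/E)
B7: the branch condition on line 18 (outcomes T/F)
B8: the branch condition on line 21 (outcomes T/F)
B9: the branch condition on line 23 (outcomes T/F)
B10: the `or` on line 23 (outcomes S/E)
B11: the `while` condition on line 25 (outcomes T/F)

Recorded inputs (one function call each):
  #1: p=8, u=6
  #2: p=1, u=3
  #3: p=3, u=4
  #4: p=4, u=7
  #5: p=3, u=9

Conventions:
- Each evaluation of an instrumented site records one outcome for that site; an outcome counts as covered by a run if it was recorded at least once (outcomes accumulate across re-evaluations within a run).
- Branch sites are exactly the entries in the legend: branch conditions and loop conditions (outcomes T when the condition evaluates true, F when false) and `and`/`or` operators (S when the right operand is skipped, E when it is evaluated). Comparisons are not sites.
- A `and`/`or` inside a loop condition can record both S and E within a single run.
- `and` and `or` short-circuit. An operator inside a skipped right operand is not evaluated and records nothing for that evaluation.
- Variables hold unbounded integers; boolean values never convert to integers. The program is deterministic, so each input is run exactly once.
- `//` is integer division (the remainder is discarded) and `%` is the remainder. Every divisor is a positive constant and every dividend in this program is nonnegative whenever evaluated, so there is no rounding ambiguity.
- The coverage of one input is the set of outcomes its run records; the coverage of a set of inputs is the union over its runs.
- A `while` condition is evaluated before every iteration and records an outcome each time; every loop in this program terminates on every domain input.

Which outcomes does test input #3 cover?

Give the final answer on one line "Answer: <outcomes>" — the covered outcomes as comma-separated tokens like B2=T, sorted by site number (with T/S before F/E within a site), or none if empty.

Event log for input #3 (p=3, u=4):
  B1->F, B2->T, B3->F, B6->E, B5->T, B7->T, B6->E, B5->T, B7->T, B6->E
  B5->T, B7->T, B6->S, B5->F, B8->F, B10->E, B9->T, B11->T, B11->T, B11->F
distinct outcomes covered: B1=F, B2=T, B3=F, B5=T, B5=F, B6=S, B6=E, B7=T, B8=F, B9=T, B10=E, B11=T, B11=F

Answer: B1=F, B2=T, B3=F, B5=T, B5=F, B6=S, B6=E, B7=T, B8=F, B9=T, B10=E, B11=T, B11=F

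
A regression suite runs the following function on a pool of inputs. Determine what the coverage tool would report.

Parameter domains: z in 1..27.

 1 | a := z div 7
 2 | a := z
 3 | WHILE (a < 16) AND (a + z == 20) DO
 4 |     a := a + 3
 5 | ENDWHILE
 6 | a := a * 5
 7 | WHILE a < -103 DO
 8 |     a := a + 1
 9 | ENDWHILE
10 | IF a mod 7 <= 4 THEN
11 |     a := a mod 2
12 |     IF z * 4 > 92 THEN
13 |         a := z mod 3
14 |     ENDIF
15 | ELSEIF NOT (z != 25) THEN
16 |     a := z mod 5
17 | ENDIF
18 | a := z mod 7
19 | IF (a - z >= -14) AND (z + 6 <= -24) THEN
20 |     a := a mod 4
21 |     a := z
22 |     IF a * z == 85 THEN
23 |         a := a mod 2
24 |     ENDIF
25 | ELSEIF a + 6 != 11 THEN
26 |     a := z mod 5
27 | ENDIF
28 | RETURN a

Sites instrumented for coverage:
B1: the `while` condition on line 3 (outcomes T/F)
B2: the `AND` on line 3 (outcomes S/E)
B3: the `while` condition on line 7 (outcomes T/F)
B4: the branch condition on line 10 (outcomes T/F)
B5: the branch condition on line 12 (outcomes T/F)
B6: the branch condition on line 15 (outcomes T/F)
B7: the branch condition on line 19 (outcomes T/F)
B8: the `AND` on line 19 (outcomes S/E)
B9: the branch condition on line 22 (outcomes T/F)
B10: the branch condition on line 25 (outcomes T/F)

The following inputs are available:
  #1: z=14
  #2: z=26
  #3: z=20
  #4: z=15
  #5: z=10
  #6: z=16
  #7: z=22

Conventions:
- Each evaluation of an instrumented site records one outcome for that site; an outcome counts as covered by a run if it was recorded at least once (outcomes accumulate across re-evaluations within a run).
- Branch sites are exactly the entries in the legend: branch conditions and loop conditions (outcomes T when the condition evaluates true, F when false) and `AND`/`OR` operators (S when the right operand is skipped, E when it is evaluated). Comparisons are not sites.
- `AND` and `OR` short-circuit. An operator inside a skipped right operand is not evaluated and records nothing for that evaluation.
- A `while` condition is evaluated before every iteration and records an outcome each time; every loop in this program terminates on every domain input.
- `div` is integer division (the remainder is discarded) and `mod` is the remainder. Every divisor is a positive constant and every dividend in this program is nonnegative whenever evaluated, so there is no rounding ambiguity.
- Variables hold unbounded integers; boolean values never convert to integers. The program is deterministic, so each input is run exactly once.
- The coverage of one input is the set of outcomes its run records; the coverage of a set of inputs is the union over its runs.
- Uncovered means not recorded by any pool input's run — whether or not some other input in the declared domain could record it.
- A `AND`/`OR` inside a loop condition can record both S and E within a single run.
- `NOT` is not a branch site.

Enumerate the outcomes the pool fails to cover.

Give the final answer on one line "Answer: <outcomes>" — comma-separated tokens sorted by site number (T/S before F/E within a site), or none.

input #1 (z=14): covers B1=F, B2=E, B3=F, B4=T, B5=F, B7=F, B8=E, B10=T
input #2 (z=26): covers B1=F, B2=S, B3=F, B4=T, B5=T, B7=F, B8=S, B10=F
input #3 (z=20): covers B1=F, B2=S, B3=F, B4=T, B5=F, B7=F, B8=E, B10=T
input #4 (z=15): covers B1=F, B2=E, B3=F, B4=F, B6=F, B7=F, B8=E, B10=T
input #5 (z=10): covers B1=T, B1=F, B2=E, B3=F, B4=T, B5=F, B7=F, B8=E, B10=T
input #6 (z=16): covers B1=F, B2=S, B3=F, B4=T, B5=F, B7=F, B8=E, B10=T
input #7 (z=22): covers B1=F, B2=S, B3=F, B4=F, B6=F, B7=F, B8=S, B10=T
union over the pool: B1=T, B1=F, B2=S, B2=E, B3=F, B4=T, B4=F, B5=T, B5=F, B6=F, B7=F, B8=S, B8=E, B10=T, B10=F
uncovered (5 of 20): B3=T, B6=T, B7=T, B9=T, B9=F

Answer: B3=T, B6=T, B7=T, B9=T, B9=F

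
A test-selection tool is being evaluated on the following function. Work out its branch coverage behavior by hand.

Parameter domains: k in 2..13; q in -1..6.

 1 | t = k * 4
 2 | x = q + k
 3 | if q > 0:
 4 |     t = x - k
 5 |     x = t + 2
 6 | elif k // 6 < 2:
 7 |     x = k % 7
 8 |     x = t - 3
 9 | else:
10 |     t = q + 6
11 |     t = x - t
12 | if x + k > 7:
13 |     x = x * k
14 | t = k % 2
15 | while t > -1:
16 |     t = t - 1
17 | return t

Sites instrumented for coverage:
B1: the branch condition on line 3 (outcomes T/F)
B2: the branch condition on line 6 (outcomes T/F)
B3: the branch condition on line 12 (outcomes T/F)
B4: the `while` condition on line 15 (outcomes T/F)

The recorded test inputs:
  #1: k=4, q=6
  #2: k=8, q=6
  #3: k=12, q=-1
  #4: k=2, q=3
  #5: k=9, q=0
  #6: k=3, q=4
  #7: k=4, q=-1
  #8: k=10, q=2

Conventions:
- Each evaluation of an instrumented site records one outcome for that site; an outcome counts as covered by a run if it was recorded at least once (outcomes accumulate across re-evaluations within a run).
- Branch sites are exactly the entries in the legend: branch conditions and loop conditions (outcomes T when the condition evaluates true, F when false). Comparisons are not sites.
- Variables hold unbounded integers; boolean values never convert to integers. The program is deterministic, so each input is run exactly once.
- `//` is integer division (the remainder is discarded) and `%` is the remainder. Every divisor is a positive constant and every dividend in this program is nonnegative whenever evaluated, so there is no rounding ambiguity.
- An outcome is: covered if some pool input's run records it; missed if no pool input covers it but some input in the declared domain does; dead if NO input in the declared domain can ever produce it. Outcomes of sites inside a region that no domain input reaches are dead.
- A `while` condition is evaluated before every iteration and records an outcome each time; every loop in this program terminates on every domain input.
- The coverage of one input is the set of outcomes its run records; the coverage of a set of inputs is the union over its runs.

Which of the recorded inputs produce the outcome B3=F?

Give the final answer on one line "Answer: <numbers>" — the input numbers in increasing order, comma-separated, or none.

input #1 (k=4, q=6): misses B3=F
input #2 (k=8, q=6): misses B3=F
input #3 (k=12, q=-1): misses B3=F
input #4 (k=2, q=3): covers B3=F
input #5 (k=9, q=0): misses B3=F
input #6 (k=3, q=4): misses B3=F
input #7 (k=4, q=-1): misses B3=F
input #8 (k=10, q=2): misses B3=F

Answer: 4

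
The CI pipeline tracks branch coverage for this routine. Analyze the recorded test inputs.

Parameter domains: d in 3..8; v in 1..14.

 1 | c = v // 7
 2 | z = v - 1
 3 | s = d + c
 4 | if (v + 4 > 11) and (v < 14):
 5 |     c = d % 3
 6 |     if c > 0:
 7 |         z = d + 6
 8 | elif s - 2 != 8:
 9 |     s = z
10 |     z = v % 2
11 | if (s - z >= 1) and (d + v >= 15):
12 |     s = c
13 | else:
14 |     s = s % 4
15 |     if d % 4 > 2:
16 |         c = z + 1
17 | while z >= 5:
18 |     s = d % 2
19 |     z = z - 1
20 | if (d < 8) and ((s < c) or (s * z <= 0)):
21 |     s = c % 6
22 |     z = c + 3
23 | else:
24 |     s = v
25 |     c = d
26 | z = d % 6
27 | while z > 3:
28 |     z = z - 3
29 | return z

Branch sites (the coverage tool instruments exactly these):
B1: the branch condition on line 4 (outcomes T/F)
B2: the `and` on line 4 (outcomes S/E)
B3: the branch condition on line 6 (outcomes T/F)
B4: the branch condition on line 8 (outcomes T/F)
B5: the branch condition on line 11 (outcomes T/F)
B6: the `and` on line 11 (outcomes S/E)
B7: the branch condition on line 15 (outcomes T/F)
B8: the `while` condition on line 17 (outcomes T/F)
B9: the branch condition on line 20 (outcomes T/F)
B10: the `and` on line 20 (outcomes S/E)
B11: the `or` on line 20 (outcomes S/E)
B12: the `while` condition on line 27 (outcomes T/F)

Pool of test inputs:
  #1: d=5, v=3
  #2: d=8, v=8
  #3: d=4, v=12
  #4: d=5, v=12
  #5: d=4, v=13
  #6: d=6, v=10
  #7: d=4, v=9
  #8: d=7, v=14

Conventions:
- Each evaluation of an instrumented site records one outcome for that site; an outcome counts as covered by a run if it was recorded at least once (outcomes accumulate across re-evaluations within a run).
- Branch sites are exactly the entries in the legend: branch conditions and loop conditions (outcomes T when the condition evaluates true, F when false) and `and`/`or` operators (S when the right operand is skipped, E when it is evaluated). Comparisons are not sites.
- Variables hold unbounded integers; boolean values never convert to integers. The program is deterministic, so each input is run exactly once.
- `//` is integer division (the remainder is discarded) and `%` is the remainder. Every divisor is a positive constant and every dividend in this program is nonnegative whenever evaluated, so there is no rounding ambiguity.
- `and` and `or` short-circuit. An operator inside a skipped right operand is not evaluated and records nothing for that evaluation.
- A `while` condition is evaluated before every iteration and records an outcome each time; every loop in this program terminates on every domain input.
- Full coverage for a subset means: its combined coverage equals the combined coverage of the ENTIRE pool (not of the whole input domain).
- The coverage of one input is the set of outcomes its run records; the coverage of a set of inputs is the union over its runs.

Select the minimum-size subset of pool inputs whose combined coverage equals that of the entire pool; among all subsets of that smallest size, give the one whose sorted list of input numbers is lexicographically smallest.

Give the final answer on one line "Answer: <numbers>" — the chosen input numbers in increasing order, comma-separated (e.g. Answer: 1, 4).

run #1 (d=5, v=3) records B1=F, B2=S, B4=T, B5=F, B6=E, B7=F, B8=F, B9=F, B10=E, B11=E, B12=T, B12=F
run #2 (d=8, v=8) records B1=T, B2=E, B3=T, B5=F, B6=S, B7=F, B8=T, B8=F, B9=F, B10=S, B12=F
run #3 (d=4, v=12) records B1=T, B2=E, B3=T, B5=F, B6=S, B7=F, B8=T, B8=F, B9=T, B10=E, B11=S, B12=T, B12=F
run #4 (d=5, v=12) records B1=T, B2=E, B3=T, B5=F, B6=S, B7=F, B8=T, B8=F, B9=T, B10=E, B11=S, B12=T, B12=F
run #5 (d=4, v=13) records B1=T, B2=E, B3=T, B5=F, B6=S, B7=F, B8=T, B8=F, B9=T, B10=E, B11=S, B12=T, B12=F
run #6 (d=6, v=10) records B1=T, B2=E, B3=F, B5=F, B6=S, B7=F, B8=T, B8=F, B9=T, B10=E, B11=E, B12=F
run #7 (d=4, v=9) records B1=T, B2=E, B3=T, B5=F, B6=S, B7=F, B8=T, B8=F, B9=T, B10=E, B11=S, B12=T, B12=F
run #8 (d=7, v=14) records B1=F, B2=E, B4=T, B5=T, B6=E, B8=F, B9=T, B10=E, B11=E, B12=F
union over all inputs: B1=T, B1=F, B2=S, B2=E, B3=T, B3=F, B4=T, B5=T, B5=F, B6=S, B6=E, B7=F, B8=T, B8=F, B9=T, B9=F, B10=S, B10=E, B11=S, B11=E, B12=T, B12=F (22 outcomes)
size 1 is not enough: best union over all size-1 subsets is 13/22
size 2 is not enough: best union over all size-2 subsets is 19/22
size 3 is not enough: best union over all size-3 subsets is 20/22
size 4 is not enough: best union over all size-4 subsets is 21/22
the canonical winner is {1, 2, 3, 6, 8}: size 5, full 22-outcome coverage, earliest index list among size-5 covers

Answer: 1, 2, 3, 6, 8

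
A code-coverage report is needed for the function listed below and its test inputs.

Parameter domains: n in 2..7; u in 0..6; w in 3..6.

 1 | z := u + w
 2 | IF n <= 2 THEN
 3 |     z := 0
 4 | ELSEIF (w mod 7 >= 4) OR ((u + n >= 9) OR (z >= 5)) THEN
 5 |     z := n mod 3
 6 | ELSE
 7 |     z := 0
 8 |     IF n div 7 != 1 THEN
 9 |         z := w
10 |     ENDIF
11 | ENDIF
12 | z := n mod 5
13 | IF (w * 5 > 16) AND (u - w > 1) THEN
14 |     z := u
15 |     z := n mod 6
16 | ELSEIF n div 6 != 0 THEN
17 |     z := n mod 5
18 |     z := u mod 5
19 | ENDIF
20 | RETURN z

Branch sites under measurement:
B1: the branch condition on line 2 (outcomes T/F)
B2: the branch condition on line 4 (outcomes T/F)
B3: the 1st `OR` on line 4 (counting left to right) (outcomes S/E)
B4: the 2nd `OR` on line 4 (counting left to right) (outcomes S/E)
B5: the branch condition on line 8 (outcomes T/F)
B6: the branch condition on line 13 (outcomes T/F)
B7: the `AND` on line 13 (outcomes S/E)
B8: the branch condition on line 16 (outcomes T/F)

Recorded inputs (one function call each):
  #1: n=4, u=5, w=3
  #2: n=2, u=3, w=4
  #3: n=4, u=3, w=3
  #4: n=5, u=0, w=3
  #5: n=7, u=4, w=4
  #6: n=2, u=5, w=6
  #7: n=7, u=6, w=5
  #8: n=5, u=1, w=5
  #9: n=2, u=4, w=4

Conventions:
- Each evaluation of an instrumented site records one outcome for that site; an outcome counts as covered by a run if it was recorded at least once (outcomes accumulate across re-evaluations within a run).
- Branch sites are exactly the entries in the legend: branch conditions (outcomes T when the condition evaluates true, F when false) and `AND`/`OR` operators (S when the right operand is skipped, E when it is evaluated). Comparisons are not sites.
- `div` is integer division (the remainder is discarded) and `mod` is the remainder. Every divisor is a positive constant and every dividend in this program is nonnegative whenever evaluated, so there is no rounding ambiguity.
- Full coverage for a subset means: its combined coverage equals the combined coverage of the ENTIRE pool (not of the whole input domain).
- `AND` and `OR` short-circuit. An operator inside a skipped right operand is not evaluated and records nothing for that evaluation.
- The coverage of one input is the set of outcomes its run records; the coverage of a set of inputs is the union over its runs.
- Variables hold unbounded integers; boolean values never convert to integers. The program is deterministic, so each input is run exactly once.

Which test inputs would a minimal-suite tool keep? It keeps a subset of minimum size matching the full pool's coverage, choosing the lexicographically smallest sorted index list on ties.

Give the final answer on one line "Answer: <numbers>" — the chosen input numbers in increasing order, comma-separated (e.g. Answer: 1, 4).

input #1, n=4, u=5, w=3: events B1->F, B3->E, B4->S, B2->T, B7->S, B6->F, B8->F; outcomes B1=F, B2=T, B3=E, B4=S, B6=F, B7=S, B8=F
input #2, n=2, u=3, w=4: events B1->T, B7->E, B6->F, B8->F; outcomes B1=T, B6=F, B7=E, B8=F
input #3, n=4, u=3, w=3: events B1->F, B3->E, B4->E, B2->T, B7->S, B6->F, B8->F; outcomes B1=F, B2=T, B3=E, B4=E, B6=F, B7=S, B8=F
input #4, n=5, u=0, w=3: events B1->F, B3->E, B4->E, B2->F, B5->T, B7->S, B6->F, B8->F; outcomes B1=F, B2=F, B3=E, B4=E, B5=T, B6=F, B7=S, B8=F
input #5, n=7, u=4, w=4: events B1->F, B3->S, B2->T, B7->E, B6->F, B8->T; outcomes B1=F, B2=T, B3=S, B6=F, B7=E, B8=T
input #6, n=2, u=5, w=6: events B1->T, B7->E, B6->F, B8->F; outcomes B1=T, B6=F, B7=E, B8=F
input #7, n=7, u=6, w=5: events B1->F, B3->S, B2->T, B7->E, B6->F, B8->T; outcomes B1=F, B2=T, B3=S, B6=F, B7=E, B8=T
input #8, n=5, u=1, w=5: events B1->F, B3->S, B2->T, B7->E, B6->F, B8->F; outcomes B1=F, B2=T, B3=S, B6=F, B7=E, B8=F
input #9, n=2, u=4, w=4: events B1->T, B7->E, B6->F, B8->F; outcomes B1=T, B6=F, B7=E, B8=F
together the pool reaches 14 outcomes: B1=T, B1=F, B2=T, B2=F, B3=S, B3=E, B4=S, B4=E, B5=T, B6=F, B7=S, B7=E, B8=T, B8=F
checked all size-1 subsets: none covers 14 outcomes (max 8/14)
checked all size-2 subsets: none covers 14 outcomes (max 12/14)
checked all size-3 subsets: none covers 14 outcomes (max 13/14)
inputs {1, 2, 4, 5} (size 4) cover everything; no size-4 subset with a lexicographically smaller index list covers all 14

Answer: 1, 2, 4, 5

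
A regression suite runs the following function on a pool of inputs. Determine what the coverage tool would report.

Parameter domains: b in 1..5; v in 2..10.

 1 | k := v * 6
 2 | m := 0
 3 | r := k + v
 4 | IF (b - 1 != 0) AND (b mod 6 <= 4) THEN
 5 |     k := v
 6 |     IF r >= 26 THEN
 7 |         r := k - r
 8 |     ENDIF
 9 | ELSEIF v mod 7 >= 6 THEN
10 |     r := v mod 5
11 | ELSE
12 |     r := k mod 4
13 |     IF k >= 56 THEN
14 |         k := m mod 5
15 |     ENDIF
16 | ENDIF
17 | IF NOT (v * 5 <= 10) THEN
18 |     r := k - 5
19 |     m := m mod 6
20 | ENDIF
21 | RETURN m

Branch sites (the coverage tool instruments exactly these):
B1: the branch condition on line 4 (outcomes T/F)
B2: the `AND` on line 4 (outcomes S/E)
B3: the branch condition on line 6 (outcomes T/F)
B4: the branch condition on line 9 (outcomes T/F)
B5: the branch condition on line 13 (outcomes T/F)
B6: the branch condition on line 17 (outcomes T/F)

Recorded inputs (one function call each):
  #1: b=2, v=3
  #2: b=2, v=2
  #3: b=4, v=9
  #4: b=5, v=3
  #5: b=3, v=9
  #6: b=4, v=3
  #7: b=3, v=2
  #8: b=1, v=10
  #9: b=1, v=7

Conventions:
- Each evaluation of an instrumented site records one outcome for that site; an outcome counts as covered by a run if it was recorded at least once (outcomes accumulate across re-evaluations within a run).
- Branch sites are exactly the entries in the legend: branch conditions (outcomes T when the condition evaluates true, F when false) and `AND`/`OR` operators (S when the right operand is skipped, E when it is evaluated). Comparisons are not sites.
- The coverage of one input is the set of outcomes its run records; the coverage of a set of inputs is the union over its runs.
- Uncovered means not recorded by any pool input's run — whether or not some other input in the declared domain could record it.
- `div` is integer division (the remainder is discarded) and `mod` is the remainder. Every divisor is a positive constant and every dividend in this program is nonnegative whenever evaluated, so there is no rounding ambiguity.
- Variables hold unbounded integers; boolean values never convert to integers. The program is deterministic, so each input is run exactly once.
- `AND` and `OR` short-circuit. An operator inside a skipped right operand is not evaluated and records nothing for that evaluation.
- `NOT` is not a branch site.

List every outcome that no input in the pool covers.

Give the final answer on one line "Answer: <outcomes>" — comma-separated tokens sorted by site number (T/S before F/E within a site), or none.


test 1 (b=2, v=3) hits B1=T, B2=E, B3=F, B6=T
test 2 (b=2, v=2) hits B1=T, B2=E, B3=F, B6=F
test 3 (b=4, v=9) hits B1=T, B2=E, B3=T, B6=T
test 4 (b=5, v=3) hits B1=F, B2=E, B4=F, B5=F, B6=T
test 5 (b=3, v=9) hits B1=T, B2=E, B3=T, B6=T
test 6 (b=4, v=3) hits B1=T, B2=E, B3=F, B6=T
test 7 (b=3, v=2) hits B1=T, B2=E, B3=F, B6=F
test 8 (b=1, v=10) hits B1=F, B2=S, B4=F, B5=T, B6=T
test 9 (b=1, v=7) hits B1=F, B2=S, B4=F, B5=F, B6=T
union over the pool: B1=T, B1=F, B2=S, B2=E, B3=T, B3=F, B4=F, B5=T, B5=F, B6=T, B6=F
uncovered (1 of 12): B4=T
Answer: B4=T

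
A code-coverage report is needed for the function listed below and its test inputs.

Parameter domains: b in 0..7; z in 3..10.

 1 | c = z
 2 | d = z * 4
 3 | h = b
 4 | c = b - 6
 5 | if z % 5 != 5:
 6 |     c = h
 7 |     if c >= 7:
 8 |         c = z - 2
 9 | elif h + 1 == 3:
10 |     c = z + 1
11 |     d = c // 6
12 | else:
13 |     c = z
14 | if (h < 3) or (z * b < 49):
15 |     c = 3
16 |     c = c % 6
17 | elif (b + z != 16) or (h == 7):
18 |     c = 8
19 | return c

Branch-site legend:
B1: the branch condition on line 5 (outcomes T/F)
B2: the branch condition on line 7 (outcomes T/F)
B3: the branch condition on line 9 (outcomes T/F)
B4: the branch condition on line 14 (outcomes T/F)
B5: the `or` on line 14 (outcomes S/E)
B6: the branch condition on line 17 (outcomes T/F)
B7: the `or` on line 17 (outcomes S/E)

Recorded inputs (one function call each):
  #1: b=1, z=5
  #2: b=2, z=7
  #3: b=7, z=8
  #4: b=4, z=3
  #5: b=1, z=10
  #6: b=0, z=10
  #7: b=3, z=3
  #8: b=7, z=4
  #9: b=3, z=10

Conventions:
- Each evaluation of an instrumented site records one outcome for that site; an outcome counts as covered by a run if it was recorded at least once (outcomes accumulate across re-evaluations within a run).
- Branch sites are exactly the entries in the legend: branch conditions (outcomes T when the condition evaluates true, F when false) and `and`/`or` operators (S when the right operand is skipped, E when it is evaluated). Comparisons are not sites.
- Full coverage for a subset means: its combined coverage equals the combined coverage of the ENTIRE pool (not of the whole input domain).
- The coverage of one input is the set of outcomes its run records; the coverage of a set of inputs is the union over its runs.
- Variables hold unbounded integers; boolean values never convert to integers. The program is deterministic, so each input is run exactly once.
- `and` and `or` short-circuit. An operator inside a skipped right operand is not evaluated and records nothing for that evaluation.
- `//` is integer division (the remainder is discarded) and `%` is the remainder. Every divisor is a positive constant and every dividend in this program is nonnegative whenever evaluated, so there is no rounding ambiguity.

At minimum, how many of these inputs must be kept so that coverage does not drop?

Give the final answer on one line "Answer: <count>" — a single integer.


#1 (b=1, z=5) -> B1->T, B2->F, B5->S, B4->T; covered: B1=T, B2=F, B4=T, B5=S
#2 (b=2, z=7) -> B1->T, B2->F, B5->S, B4->T; covered: B1=T, B2=F, B4=T, B5=S
#3 (b=7, z=8) -> B1->T, B2->T, B5->E, B4->F, B7->S, B6->T; covered: B1=T, B2=T, B4=F, B5=E, B6=T, B7=S
#4 (b=4, z=3) -> B1->T, B2->F, B5->E, B4->T; covered: B1=T, B2=F, B4=T, B5=E
#5 (b=1, z=10) -> B1->T, B2->F, B5->S, B4->T; covered: B1=T, B2=F, B4=T, B5=S
#6 (b=0, z=10) -> B1->T, B2->F, B5->S, B4->T; covered: B1=T, B2=F, B4=T, B5=S
#7 (b=3, z=3) -> B1->T, B2->F, B5->E, B4->T; covered: B1=T, B2=F, B4=T, B5=E
#8 (b=7, z=4) -> B1->T, B2->T, B5->E, B4->T; covered: B1=T, B2=T, B4=T, B5=E
#9 (b=3, z=10) -> B1->T, B2->F, B5->E, B4->T; covered: B1=T, B2=F, B4=T, B5=E
pool-wide coverage (9 outcomes): B1=T, B2=T, B2=F, B4=T, B4=F, B5=S, B5=E, B6=T, B7=S
no size-1 subset reaches all 9 outcomes (best union: 6/9)
at size 2, {1, 3} reaches all 9 outcomes; every lexicographically earlier size-2 subset fails
Answer: 2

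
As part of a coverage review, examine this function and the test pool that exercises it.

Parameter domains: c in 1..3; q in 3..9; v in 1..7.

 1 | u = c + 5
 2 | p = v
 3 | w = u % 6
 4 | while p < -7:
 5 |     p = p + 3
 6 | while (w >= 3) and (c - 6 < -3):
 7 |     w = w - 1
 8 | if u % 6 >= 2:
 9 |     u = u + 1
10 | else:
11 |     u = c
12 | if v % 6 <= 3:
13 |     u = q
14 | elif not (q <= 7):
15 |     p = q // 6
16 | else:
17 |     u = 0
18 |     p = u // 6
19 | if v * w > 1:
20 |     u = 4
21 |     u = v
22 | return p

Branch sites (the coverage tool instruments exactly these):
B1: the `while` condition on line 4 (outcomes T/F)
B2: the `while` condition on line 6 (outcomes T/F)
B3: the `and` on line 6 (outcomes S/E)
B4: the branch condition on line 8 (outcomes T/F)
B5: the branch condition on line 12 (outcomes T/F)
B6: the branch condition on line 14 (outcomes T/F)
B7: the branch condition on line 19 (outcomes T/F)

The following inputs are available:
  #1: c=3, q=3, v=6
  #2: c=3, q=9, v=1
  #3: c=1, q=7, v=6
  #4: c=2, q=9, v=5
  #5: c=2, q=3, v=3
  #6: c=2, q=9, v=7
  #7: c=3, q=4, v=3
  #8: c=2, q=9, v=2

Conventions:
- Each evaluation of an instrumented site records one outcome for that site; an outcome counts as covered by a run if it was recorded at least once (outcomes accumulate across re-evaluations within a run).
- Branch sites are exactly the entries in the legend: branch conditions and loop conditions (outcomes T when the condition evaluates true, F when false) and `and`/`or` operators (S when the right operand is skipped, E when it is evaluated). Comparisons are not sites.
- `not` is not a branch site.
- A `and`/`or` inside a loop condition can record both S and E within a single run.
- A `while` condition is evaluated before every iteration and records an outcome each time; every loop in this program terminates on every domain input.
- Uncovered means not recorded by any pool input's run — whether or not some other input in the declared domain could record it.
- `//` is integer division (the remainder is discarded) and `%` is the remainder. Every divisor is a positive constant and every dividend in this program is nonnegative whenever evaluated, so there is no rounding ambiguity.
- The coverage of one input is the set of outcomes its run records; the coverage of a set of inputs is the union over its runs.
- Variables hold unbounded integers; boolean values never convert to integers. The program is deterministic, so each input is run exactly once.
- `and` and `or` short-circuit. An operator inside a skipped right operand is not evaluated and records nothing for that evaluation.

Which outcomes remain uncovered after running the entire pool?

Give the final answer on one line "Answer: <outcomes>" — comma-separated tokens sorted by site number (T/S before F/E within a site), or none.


#1 (c=3, q=3, v=6) -> B1->F, B3->S, B2->F, B4->T, B5->T, B7->T; covered: B1=F, B2=F, B3=S, B4=T, B5=T, B7=T
#2 (c=3, q=9, v=1) -> B1->F, B3->S, B2->F, B4->T, B5->T, B7->T; covered: B1=F, B2=F, B3=S, B4=T, B5=T, B7=T
#3 (c=1, q=7, v=6) -> B1->F, B3->S, B2->F, B4->F, B5->T, B7->F; covered: B1=F, B2=F, B3=S, B4=F, B5=T, B7=F
#4 (c=2, q=9, v=5) -> B1->F, B3->S, B2->F, B4->F, B5->F, B6->T, B7->T; covered: B1=F, B2=F, B3=S, B4=F, B5=F, B6=T, B7=T
#5 (c=2, q=3, v=3) -> B1->F, B3->S, B2->F, B4->F, B5->T, B7->T; covered: B1=F, B2=F, B3=S, B4=F, B5=T, B7=T
#6 (c=2, q=9, v=7) -> B1->F, B3->S, B2->F, B4->F, B5->T, B7->T; covered: B1=F, B2=F, B3=S, B4=F, B5=T, B7=T
#7 (c=3, q=4, v=3) -> B1->F, B3->S, B2->F, B4->T, B5->T, B7->T; covered: B1=F, B2=F, B3=S, B4=T, B5=T, B7=T
#8 (c=2, q=9, v=2) -> B1->F, B3->S, B2->F, B4->F, B5->T, B7->T; covered: B1=F, B2=F, B3=S, B4=F, B5=T, B7=T
union over the pool: B1=F, B2=F, B3=S, B4=T, B4=F, B5=T, B5=F, B6=T, B7=T, B7=F
uncovered (4 of 14): B1=T, B2=T, B3=E, B6=F
Answer: B1=T, B2=T, B3=E, B6=F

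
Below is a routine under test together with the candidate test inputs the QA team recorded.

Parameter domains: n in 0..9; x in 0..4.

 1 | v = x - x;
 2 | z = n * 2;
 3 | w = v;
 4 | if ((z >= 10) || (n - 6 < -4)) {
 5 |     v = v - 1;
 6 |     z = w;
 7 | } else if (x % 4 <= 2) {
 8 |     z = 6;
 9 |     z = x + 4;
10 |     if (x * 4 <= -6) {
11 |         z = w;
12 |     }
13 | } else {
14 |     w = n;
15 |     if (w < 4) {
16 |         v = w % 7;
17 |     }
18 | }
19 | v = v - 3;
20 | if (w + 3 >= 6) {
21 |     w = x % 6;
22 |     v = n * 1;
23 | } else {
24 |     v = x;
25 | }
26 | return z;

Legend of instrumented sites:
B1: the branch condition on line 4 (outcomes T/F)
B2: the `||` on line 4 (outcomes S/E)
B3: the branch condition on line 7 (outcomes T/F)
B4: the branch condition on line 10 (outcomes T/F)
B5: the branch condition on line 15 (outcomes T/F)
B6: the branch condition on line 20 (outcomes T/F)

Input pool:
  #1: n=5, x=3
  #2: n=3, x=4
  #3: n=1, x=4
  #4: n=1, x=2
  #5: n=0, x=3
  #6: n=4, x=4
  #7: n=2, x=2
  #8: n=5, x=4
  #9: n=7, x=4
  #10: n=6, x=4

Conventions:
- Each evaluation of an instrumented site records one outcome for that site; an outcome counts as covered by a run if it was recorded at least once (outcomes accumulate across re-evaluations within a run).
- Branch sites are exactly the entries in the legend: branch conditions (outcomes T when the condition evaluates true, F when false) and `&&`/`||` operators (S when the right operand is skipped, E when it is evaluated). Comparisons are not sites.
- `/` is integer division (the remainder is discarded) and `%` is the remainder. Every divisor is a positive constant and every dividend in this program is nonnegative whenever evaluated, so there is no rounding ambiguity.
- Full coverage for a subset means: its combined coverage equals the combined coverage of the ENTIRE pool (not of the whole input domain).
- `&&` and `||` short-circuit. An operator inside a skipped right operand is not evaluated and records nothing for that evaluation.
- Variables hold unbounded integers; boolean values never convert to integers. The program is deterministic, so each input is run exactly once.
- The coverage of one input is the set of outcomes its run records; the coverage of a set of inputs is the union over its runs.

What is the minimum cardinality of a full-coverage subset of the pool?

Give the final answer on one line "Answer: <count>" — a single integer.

#1 (n=5, x=3) -> B2->S, B1->T, B6->F; covered: B1=T, B2=S, B6=F
#2 (n=3, x=4) -> B2->E, B1->F, B3->T, B4->F, B6->F; covered: B1=F, B2=E, B3=T, B4=F, B6=F
#3 (n=1, x=4) -> B2->E, B1->T, B6->F; covered: B1=T, B2=E, B6=F
#4 (n=1, x=2) -> B2->E, B1->T, B6->F; covered: B1=T, B2=E, B6=F
#5 (n=0, x=3) -> B2->E, B1->T, B6->F; covered: B1=T, B2=E, B6=F
#6 (n=4, x=4) -> B2->E, B1->F, B3->T, B4->F, B6->F; covered: B1=F, B2=E, B3=T, B4=F, B6=F
#7 (n=2, x=2) -> B2->E, B1->F, B3->T, B4->F, B6->F; covered: B1=F, B2=E, B3=T, B4=F, B6=F
#8 (n=5, x=4) -> B2->S, B1->T, B6->F; covered: B1=T, B2=S, B6=F
#9 (n=7, x=4) -> B2->S, B1->T, B6->F; covered: B1=T, B2=S, B6=F
#10 (n=6, x=4) -> B2->S, B1->T, B6->F; covered: B1=T, B2=S, B6=F
pool-wide coverage (7 outcomes): B1=T, B1=F, B2=S, B2=E, B3=T, B4=F, B6=F
every size-1 subset falls short of the 7 outcomes (best: 5/7)
at size 2, {1, 2} reaches all 7 outcomes; every lexicographically earlier size-2 subset fails

Answer: 2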